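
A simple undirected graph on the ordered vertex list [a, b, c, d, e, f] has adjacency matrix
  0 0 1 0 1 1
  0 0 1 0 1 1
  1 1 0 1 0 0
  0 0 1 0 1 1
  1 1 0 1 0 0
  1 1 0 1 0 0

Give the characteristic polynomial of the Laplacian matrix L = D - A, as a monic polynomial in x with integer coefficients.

With the vertex order [a, b, c, d, e, f], the degrees are [3, 3, 3, 3, 3, 3], giving D = diag(3, 3, 3, 3, 3, 3) and L = D - A. L has integer entries, so p(x) = det(xI - L) has integer coefficients. Expanding the determinant yields x^6 - 18x^5 + 126x^4 - 432x^3 + 729x^2 - 486x. The coefficient of x^5 equals -trace(L) = -18, matching the sum of degrees. There is one zero in the spectrum, matching the 1 component.

x^6 - 18x^5 + 126x^4 - 432x^3 + 729x^2 - 486x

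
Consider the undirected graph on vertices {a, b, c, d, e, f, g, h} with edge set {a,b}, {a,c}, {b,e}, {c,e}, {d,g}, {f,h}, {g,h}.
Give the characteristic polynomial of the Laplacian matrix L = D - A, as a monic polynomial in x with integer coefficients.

With the vertex order [a, b, c, d, e, f, g, h], the degrees are [2, 2, 2, 1, 2, 1, 2, 2], giving D = diag(2, 2, 2, 1, 2, 1, 2, 2) and L = D - A. Computing det(xI - L) by cofactor expansion (or equivalently via sum-over-permutations) gives x^8 - 14x^7 + 78x^6 - 220x^5 + 328x^4 - 240x^3 + 64x^2. The constant term is 0 because L is singular (the all-ones vector lies in its kernel). The largest eigenvalue, 4, is at most the vertex count 8.

x^8 - 14x^7 + 78x^6 - 220x^5 + 328x^4 - 240x^3 + 64x^2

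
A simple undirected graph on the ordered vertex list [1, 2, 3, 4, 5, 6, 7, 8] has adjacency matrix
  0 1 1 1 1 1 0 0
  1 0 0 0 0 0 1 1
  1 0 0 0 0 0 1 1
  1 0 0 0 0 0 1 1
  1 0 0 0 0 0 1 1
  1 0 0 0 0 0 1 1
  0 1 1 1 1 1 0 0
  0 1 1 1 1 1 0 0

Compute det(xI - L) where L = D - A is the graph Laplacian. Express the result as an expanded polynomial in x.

x^8 - 30x^7 + 375x^6 - 2540x^5 + 10095x^4 - 23598x^3 + 30105x^2 - 16200x

Reading degrees in the order [1, 2, 3, 4, 5, 6, 7, 8] gives [5, 3, 3, 3, 3, 3, 5, 5]; set D = diag(5, 3, 3, 3, 3, 3, 5, 5) and form L = D - A. The eigenvalues of L are [0, 3, 3, 3, 3, 5, 5, 8]; the characteristic polynomial is the product of (x - lambda_i), which multiplies out to x^8 - 30x^7 + 375x^6 - 2540x^5 + 10095x^4 - 23598x^3 + 30105x^2 - 16200x. The coefficient of x^7 equals -trace(L) = -30, matching the sum of degrees.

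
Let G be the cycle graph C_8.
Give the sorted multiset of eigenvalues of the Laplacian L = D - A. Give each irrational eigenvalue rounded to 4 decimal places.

[0, 0.5858, 0.5858, 2, 2, 3.4142, 3.4142, 4]

The graph has 8 vertices and degree multiset [2, 2, 2, 2, 2, 2, 2, 2]; D is the diagonal matrix of degrees and L = D - A. L is symmetric positive semidefinite, so every eigenvalue is real and nonnegative. The single zero eigenvalue shows the graph is connected. The eigenvalues sum to 16, which equals trace(L) = 2|E|.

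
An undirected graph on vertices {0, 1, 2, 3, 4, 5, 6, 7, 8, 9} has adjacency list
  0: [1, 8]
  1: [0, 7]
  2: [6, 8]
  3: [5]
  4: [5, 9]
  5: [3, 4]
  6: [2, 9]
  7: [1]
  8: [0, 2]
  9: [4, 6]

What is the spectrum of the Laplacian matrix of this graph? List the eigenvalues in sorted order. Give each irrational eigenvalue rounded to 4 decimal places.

[0, 0.0979, 0.3820, 0.8244, 1.3820, 2, 2.6180, 3.1756, 3.6180, 3.9021]

Reading degrees in the order [0, 1, 2, 3, 4, 5, 6, 7, 8, 9] gives [2, 2, 2, 1, 2, 2, 2, 1, 2, 2]; set D = diag(2, 2, 2, 1, 2, 2, 2, 1, 2, 2) and form L = D - A. The multiplicity of 0 as a Laplacian eigenvalue equals the number of connected components. The single zero eigenvalue shows the graph is connected. By the matrix-tree theorem the graph has (1/10) * product of the nonzero eigenvalues = 1 spanning tree.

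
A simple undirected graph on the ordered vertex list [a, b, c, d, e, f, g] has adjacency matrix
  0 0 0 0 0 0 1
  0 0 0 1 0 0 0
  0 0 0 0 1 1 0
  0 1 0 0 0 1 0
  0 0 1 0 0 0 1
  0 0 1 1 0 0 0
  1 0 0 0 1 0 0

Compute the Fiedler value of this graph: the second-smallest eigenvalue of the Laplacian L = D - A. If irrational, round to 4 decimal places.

Reading degrees in the order [a, b, c, d, e, f, g] gives [1, 1, 2, 2, 2, 2, 2]; set D = diag(1, 1, 2, 2, 2, 2, 2) and form L = D - A. The sorted Laplacian eigenvalues are [0, 0.1981, 0.7530, 1.5550, 2.4450, 3.2470, 3.8019]; the algebraic connectivity is the second entry, 0.1981. The largest eigenvalue, 3.8019, is at most the vertex count 7. By the matrix-tree theorem the graph has (1/7) * product of the nonzero eigenvalues = 1 spanning tree.

0.1981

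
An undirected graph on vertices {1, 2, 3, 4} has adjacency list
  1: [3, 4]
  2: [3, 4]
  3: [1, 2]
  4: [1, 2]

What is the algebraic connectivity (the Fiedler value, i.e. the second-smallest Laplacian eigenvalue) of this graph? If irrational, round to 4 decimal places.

2

With the vertex order [1, 2, 3, 4], the degrees are [2, 2, 2, 2], giving D = diag(2, 2, 2, 2) and L = D - A. Computing the eigenvalues of L and sorting gives [0, 2, 2, 4]. The Fiedler value lambda_2 = 2 is strictly positive, so the graph is connected. By the matrix-tree theorem the graph has (1/4) * product of the nonzero eigenvalues = 4 spanning trees. The eigenvalues sum to 8, which equals trace(L) = 2|E|.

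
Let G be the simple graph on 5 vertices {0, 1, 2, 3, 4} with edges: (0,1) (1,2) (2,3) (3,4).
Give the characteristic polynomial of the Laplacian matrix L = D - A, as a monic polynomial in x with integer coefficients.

x^5 - 8x^4 + 21x^3 - 20x^2 + 5x

Each diagonal entry of L is the vertex degree and each off-diagonal entry is -1 where an edge is present, 0 otherwise; in the order [0, 1, 2, 3, 4] the diagonal is [1, 2, 2, 2, 1]. L has integer entries, so p(x) = det(xI - L) has integer coefficients. Expanding the determinant yields x^5 - 8x^4 + 21x^3 - 20x^2 + 5x. The constant term is 0 because L is singular (the all-ones vector lies in its kernel). The largest eigenvalue, 3.6180, is at most the vertex count 5.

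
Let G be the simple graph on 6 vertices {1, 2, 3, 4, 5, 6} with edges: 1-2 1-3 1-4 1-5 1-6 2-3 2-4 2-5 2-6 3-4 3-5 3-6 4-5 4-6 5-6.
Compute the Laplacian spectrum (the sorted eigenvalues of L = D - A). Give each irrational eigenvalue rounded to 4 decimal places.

[0, 6, 6, 6, 6, 6]

With the vertex order [1, 2, 3, 4, 5, 6], the degrees are [5, 5, 5, 5, 5, 5], giving D = diag(5, 5, 5, 5, 5, 5) and L = D - A. The multiplicity of 0 as a Laplacian eigenvalue equals the number of connected components. The eigenvalues sum to 30, which equals trace(L) = 2|E|.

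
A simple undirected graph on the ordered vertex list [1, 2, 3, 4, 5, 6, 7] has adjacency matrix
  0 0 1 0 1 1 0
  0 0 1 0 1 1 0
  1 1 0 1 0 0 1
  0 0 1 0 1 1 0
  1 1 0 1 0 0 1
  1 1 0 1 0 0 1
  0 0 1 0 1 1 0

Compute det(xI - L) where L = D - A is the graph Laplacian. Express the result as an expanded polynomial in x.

x^7 - 24x^6 + 234x^5 - 1192x^4 + 3357x^3 - 4968x^2 + 3024x

Each diagonal entry of L is the vertex degree and each off-diagonal entry is -1 where an edge is present, 0 otherwise; in the order [1, 2, 3, 4, 5, 6, 7] the diagonal is [3, 3, 4, 3, 4, 4, 3]. The eigenvalues of L are [0, 3, 3, 3, 4, 4, 7]; the characteristic polynomial is the product of (x - lambda_i), which multiplies out to x^7 - 24x^6 + 234x^5 - 1192x^4 + 3357x^3 - 4968x^2 + 3024x. The coefficient of x^6 equals -trace(L) = -24, matching the sum of degrees. The eigenvalues sum to 24, which equals trace(L) = 2|E|.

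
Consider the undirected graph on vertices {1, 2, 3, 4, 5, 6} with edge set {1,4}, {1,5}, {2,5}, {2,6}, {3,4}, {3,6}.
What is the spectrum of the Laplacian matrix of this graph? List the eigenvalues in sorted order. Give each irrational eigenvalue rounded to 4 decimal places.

With the vertex order [1, 2, 3, 4, 5, 6], the degrees are [2, 2, 2, 2, 2, 2], giving D = diag(2, 2, 2, 2, 2, 2) and L = D - A. The multiplicity of 0 as a Laplacian eigenvalue equals the number of connected components. The largest eigenvalue, 4, is at most the vertex count 6.

[0, 1, 1, 3, 3, 4]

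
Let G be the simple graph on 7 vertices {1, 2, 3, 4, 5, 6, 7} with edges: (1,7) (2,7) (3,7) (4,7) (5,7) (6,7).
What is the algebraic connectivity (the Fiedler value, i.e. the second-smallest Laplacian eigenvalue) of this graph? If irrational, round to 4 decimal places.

1

Each diagonal entry of L is the vertex degree and each off-diagonal entry is -1 where an edge is present, 0 otherwise; in the order [1, 2, 3, 4, 5, 6, 7] the diagonal is [1, 1, 1, 1, 1, 1, 6]. The smallest Laplacian eigenvalue is always 0. The next one, lambda_2 = 1, measures how hard the graph is to disconnect: larger values mean better connectivity.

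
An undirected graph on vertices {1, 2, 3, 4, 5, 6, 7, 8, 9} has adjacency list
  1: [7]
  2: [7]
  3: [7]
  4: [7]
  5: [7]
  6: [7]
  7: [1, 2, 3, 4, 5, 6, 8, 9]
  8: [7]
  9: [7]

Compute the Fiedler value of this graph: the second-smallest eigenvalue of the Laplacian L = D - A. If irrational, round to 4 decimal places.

With the vertex order [1, 2, 3, 4, 5, 6, 7, 8, 9], the degrees are [1, 1, 1, 1, 1, 1, 8, 1, 1], giving D = diag(1, 1, 1, 1, 1, 1, 8, 1, 1) and L = D - A. Computing the eigenvalues of L and sorting gives [0, 1, 1, 1, 1, 1, 1, 1, 9]. The Fiedler value lambda_2 = 1 is strictly positive, so the graph is connected.

1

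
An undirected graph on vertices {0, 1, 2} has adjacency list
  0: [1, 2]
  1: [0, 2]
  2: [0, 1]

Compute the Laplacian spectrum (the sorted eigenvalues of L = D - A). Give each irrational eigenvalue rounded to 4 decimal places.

[0, 3, 3]

With the vertex order [0, 1, 2], the degrees are [2, 2, 2], giving D = diag(2, 2, 2) and L = D - A. Since every row of L sums to 0, the all-ones vector is in the kernel and 0 is an eigenvalue.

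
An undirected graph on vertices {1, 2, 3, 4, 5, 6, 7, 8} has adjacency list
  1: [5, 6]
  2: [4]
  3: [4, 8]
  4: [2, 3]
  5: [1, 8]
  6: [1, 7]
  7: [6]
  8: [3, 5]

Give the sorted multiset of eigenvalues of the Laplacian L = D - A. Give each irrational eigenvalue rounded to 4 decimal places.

Each diagonal entry of L is the vertex degree and each off-diagonal entry is -1 where an edge is present, 0 otherwise; in the order [1, 2, 3, 4, 5, 6, 7, 8] the diagonal is [2, 1, 2, 2, 2, 2, 1, 2]. L is symmetric positive semidefinite, so every eigenvalue is real and nonnegative. The eigenvalues sum to 14, which equals trace(L) = 2|E|. By the matrix-tree theorem the graph has (1/8) * product of the nonzero eigenvalues = 1 spanning tree.

[0, 0.1522, 0.5858, 1.2346, 2, 2.7654, 3.4142, 3.8478]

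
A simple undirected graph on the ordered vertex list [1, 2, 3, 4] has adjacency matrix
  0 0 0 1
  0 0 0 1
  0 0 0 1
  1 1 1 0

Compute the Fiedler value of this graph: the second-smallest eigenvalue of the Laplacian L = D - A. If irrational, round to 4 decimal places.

With the vertex order [1, 2, 3, 4], the degrees are [1, 1, 1, 3], giving D = diag(1, 1, 1, 3) and L = D - A. The sorted Laplacian eigenvalues are [0, 1, 1, 4]; the algebraic connectivity is the second entry, 1. There is one zero in the spectrum, matching the 1 component.

1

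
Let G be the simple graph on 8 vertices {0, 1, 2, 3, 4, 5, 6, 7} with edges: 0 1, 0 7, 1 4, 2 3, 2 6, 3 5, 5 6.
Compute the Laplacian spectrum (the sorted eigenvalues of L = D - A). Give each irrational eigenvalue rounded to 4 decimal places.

[0, 0, 0.5858, 2, 2, 2, 3.4142, 4]

With the vertex order [0, 1, 2, 3, 4, 5, 6, 7], the degrees are [2, 2, 2, 2, 1, 2, 2, 1], giving D = diag(2, 2, 2, 2, 1, 2, 2, 1) and L = D - A. Diagonalising L (or applying a numerical eigensolver to the 8x8 matrix) gives the spectrum above. The 2 zero eigenvalues correspond to the 2 connected components. The eigenvalues sum to 14, which equals trace(L) = 2|E|.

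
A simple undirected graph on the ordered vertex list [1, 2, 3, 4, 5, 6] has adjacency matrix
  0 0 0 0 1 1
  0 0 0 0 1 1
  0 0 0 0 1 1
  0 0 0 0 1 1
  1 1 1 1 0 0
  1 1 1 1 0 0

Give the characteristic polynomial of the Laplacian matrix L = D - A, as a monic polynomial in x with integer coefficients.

With the vertex order [1, 2, 3, 4, 5, 6], the degrees are [2, 2, 2, 2, 4, 4], giving D = diag(2, 2, 2, 2, 4, 4) and L = D - A. Computing det(xI - L) by cofactor expansion (or equivalently via sum-over-permutations) gives x^6 - 16x^5 + 96x^4 - 272x^3 + 368x^2 - 192x. The constant term is 0 because L is singular (the all-ones vector lies in its kernel). There is one zero in the spectrum, matching the 1 component.

x^6 - 16x^5 + 96x^4 - 272x^3 + 368x^2 - 192x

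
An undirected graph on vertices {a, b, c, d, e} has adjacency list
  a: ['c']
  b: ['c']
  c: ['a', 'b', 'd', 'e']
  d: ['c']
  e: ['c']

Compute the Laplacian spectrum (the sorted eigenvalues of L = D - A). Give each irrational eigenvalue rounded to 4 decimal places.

[0, 1, 1, 1, 5]

With the vertex order [a, b, c, d, e], the degrees are [1, 1, 4, 1, 1], giving D = diag(1, 1, 4, 1, 1) and L = D - A. Since every row of L sums to 0, the all-ones vector is in the kernel and 0 is an eigenvalue. By the matrix-tree theorem the graph has (1/5) * product of the nonzero eigenvalues = 1 spanning tree.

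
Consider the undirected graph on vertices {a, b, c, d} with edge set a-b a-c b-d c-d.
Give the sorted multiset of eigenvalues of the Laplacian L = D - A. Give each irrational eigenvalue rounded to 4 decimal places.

[0, 2, 2, 4]

Each diagonal entry of L is the vertex degree and each off-diagonal entry is -1 where an edge is present, 0 otherwise; in the order [a, b, c, d] the diagonal is [2, 2, 2, 2]. L is symmetric positive semidefinite, so every eigenvalue is real and nonnegative. The single zero eigenvalue shows the graph is connected. By the matrix-tree theorem the graph has (1/4) * product of the nonzero eigenvalues = 4 spanning trees.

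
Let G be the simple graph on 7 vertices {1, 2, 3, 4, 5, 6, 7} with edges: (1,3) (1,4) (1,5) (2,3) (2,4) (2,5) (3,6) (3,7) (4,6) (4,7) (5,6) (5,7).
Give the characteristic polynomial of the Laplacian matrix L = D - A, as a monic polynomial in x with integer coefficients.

x^7 - 24x^6 + 234x^5 - 1192x^4 + 3357x^3 - 4968x^2 + 3024x

With the vertex order [1, 2, 3, 4, 5, 6, 7], the degrees are [3, 3, 4, 4, 4, 3, 3], giving D = diag(3, 3, 4, 4, 4, 3, 3) and L = D - A. L has integer entries, so p(x) = det(xI - L) has integer coefficients. Expanding the determinant yields x^7 - 24x^6 + 234x^5 - 1192x^4 + 3357x^3 - 4968x^2 + 3024x. The coefficient of x^6 equals -trace(L) = -24, matching the sum of degrees. The eigenvalues sum to 24, which equals trace(L) = 2|E|.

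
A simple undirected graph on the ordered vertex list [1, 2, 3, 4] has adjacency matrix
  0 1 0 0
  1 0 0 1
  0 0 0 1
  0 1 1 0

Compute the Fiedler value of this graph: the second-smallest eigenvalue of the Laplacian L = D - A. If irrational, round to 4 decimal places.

0.5858

With the vertex order [1, 2, 3, 4], the degrees are [1, 2, 1, 2], giving D = diag(1, 2, 1, 2) and L = D - A. The smallest Laplacian eigenvalue is always 0. The next one, lambda_2 = 0.5858, measures how hard the graph is to disconnect: larger values mean better connectivity. By the matrix-tree theorem the graph has (1/4) * product of the nonzero eigenvalues = 1 spanning tree.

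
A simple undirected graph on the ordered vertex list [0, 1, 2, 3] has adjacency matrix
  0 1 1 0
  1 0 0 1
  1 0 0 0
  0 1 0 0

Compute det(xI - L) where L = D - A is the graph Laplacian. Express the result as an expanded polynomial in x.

x^4 - 6x^3 + 10x^2 - 4x

With the vertex order [0, 1, 2, 3], the degrees are [2, 2, 1, 1], giving D = diag(2, 2, 1, 1) and L = D - A. L has integer entries, so p(x) = det(xI - L) has integer coefficients. Expanding the determinant yields x^4 - 6x^3 + 10x^2 - 4x. The constant term is 0 because L is singular (the all-ones vector lies in its kernel). The eigenvalues sum to 6, which equals trace(L) = 2|E|. The largest eigenvalue, 3.4142, is at most the vertex count 4.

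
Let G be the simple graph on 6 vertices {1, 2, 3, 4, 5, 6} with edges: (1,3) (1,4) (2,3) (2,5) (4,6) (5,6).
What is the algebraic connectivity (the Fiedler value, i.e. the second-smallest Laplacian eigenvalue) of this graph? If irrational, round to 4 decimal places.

1

With the vertex order [1, 2, 3, 4, 5, 6], the degrees are [2, 2, 2, 2, 2, 2], giving D = diag(2, 2, 2, 2, 2, 2) and L = D - A. The sorted Laplacian eigenvalues are [0, 1, 1, 3, 3, 4]; the algebraic connectivity is the second entry, 1. The eigenvalues sum to 12, which equals trace(L) = 2|E|.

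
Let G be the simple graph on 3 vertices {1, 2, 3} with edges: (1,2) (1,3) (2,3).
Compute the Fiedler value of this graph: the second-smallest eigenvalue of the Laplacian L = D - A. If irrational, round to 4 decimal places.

Each diagonal entry of L is the vertex degree and each off-diagonal entry is -1 where an edge is present, 0 otherwise; in the order [1, 2, 3] the diagonal is [2, 2, 2]. The smallest Laplacian eigenvalue is always 0. The next one, lambda_2 = 3, measures how hard the graph is to disconnect: larger values mean better connectivity.

3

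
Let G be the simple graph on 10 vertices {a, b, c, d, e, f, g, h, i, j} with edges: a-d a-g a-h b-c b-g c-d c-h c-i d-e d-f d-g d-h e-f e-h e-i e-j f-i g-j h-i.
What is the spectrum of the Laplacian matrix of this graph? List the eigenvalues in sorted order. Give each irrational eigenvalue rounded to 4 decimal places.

[0, 1.4844, 1.6512, 2.2871, 3.2974, 4.8668, 5, 5.2743, 6.5645, 7.5743]

With the vertex order [a, b, c, d, e, f, g, h, i, j], the degrees are [3, 2, 4, 6, 5, 3, 4, 5, 4, 2], giving D = diag(3, 2, 4, 6, 5, 3, 4, 5, 4, 2) and L = D - A. L is symmetric positive semidefinite, so every eigenvalue is real and nonnegative. The eigenvalues sum to 38, which equals trace(L) = 2|E|.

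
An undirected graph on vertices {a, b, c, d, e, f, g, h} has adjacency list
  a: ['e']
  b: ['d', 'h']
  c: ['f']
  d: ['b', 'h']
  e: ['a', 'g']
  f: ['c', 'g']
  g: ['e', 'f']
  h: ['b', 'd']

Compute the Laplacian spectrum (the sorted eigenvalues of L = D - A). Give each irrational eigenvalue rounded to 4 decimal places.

With the vertex order [a, b, c, d, e, f, g, h], the degrees are [1, 2, 1, 2, 2, 2, 2, 2], giving D = diag(1, 2, 1, 2, 2, 2, 2, 2) and L = D - A. The multiplicity of 0 as a Laplacian eigenvalue equals the number of connected components. The 2 zero eigenvalues correspond to the 2 connected components. The eigenvalues sum to 14, which equals trace(L) = 2|E|.

[0, 0, 0.3820, 1.3820, 2.6180, 3, 3, 3.6180]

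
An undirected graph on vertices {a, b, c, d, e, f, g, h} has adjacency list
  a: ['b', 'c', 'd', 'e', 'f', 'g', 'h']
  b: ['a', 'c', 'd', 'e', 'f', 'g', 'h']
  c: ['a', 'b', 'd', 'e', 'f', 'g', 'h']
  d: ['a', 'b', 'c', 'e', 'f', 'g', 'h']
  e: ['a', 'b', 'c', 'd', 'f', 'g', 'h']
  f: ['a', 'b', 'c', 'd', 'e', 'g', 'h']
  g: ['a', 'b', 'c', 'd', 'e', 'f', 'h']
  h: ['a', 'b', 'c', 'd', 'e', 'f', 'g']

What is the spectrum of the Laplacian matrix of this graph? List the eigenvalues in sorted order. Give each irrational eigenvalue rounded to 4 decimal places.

[0, 8, 8, 8, 8, 8, 8, 8]

Reading degrees in the order [a, b, c, d, e, f, g, h] gives [7, 7, 7, 7, 7, 7, 7, 7]; set D = diag(7, 7, 7, 7, 7, 7, 7, 7) and form L = D - A. The multiplicity of 0 as a Laplacian eigenvalue equals the number of connected components. The largest eigenvalue, 8, is at most the vertex count 8.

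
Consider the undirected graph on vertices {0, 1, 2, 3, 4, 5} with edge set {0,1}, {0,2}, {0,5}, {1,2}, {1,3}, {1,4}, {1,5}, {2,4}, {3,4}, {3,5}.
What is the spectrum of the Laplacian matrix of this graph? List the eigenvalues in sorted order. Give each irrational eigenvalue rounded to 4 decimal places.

With the vertex order [0, 1, 2, 3, 4, 5], the degrees are [3, 5, 3, 3, 3, 3], giving D = diag(3, 5, 3, 3, 3, 3) and L = D - A. L is symmetric positive semidefinite, so every eigenvalue is real and nonnegative. The single zero eigenvalue shows the graph is connected. By the matrix-tree theorem the graph has (1/6) * product of the nonzero eigenvalues = 121 spanning trees.

[0, 2.3820, 2.3820, 4.6180, 4.6180, 6]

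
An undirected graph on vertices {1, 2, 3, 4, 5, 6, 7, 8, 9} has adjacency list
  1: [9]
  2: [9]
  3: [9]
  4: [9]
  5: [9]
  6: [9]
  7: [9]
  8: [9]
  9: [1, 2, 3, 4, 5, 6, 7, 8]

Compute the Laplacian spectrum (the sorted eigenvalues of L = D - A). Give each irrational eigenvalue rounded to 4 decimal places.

Each diagonal entry of L is the vertex degree and each off-diagonal entry is -1 where an edge is present, 0 otherwise; in the order [1, 2, 3, 4, 5, 6, 7, 8, 9] the diagonal is [1, 1, 1, 1, 1, 1, 1, 1, 8]. Diagonalising L (or applying a numerical eigensolver to the 9x9 matrix) gives the spectrum above. The largest eigenvalue, 9, is at most the vertex count 9.

[0, 1, 1, 1, 1, 1, 1, 1, 9]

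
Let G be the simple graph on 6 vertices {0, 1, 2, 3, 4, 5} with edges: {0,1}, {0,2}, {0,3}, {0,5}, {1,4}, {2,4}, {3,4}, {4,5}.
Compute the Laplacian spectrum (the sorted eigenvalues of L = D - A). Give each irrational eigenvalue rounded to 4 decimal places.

[0, 2, 2, 2, 4, 6]

Each diagonal entry of L is the vertex degree and each off-diagonal entry is -1 where an edge is present, 0 otherwise; in the order [0, 1, 2, 3, 4, 5] the diagonal is [4, 2, 2, 2, 4, 2]. Diagonalising L (or applying a numerical eigensolver to the 6x6 matrix) gives the spectrum above. The single zero eigenvalue shows the graph is connected. By the matrix-tree theorem the graph has (1/6) * product of the nonzero eigenvalues = 32 spanning trees.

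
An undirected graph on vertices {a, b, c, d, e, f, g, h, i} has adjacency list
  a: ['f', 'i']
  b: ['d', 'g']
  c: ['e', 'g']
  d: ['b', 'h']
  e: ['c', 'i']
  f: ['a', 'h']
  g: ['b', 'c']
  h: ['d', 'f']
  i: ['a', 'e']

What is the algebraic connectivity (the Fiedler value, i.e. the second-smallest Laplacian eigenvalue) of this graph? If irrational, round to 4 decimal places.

0.4679

Each diagonal entry of L is the vertex degree and each off-diagonal entry is -1 where an edge is present, 0 otherwise; in the order [a, b, c, d, e, f, g, h, i] the diagonal is [2, 2, 2, 2, 2, 2, 2, 2, 2]. The smallest Laplacian eigenvalue is always 0. The next one, lambda_2 = 0.4679, measures how hard the graph is to disconnect: larger values mean better connectivity.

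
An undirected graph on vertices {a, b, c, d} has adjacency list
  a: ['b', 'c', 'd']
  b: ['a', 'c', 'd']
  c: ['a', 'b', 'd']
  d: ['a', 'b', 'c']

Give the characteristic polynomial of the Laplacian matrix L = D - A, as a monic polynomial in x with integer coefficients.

x^4 - 12x^3 + 48x^2 - 64x

With the vertex order [a, b, c, d], the degrees are [3, 3, 3, 3], giving D = diag(3, 3, 3, 3) and L = D - A. Computing det(xI - L) by cofactor expansion (or equivalently via sum-over-permutations) gives x^4 - 12x^3 + 48x^2 - 64x. Since p(0) = det(-L) = 0, x divides p(x).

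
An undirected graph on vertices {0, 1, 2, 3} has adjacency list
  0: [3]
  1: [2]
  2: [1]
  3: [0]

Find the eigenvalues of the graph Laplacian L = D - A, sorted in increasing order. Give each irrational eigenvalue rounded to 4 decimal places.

Reading degrees in the order [0, 1, 2, 3] gives [1, 1, 1, 1]; set D = diag(1, 1, 1, 1) and form L = D - A. Diagonalising L (or applying a numerical eigensolver to the 4x4 matrix) gives the spectrum above. The 2 zero eigenvalues correspond to the 2 connected components. The eigenvalues sum to 4, which equals trace(L) = 2|E|. There are 2 zeros in the spectrum, matching the 2 components.

[0, 0, 2, 2]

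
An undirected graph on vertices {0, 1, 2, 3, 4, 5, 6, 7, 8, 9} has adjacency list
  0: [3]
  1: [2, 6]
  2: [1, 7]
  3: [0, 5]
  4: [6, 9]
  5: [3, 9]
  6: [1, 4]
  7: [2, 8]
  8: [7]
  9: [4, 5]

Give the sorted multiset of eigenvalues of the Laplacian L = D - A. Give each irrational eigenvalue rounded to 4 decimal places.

Each diagonal entry of L is the vertex degree and each off-diagonal entry is -1 where an edge is present, 0 otherwise; in the order [0, 1, 2, 3, 4, 5, 6, 7, 8, 9] the diagonal is [1, 2, 2, 2, 2, 2, 2, 2, 1, 2]. L is symmetric positive semidefinite, so every eigenvalue is real and nonnegative. By the matrix-tree theorem the graph has (1/10) * product of the nonzero eigenvalues = 1 spanning tree. There is one zero in the spectrum, matching the 1 component.

[0, 0.0979, 0.3820, 0.8244, 1.3820, 2, 2.6180, 3.1756, 3.6180, 3.9021]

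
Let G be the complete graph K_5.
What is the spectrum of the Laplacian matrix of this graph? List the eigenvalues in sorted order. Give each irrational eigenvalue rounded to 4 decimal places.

[0, 5, 5, 5, 5]

The graph has 5 vertices and degree multiset [4, 4, 4, 4, 4]; D is the diagonal matrix of degrees and L = D - A. The multiplicity of 0 as a Laplacian eigenvalue equals the number of connected components. The single zero eigenvalue shows the graph is connected. The largest eigenvalue, 5, is at most the vertex count 5.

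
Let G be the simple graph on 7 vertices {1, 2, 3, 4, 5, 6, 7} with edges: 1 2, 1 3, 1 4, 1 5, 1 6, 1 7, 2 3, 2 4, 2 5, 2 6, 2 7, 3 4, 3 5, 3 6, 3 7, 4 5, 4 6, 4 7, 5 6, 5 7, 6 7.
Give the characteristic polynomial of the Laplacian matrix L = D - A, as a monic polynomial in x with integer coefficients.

x^7 - 42x^6 + 735x^5 - 6860x^4 + 36015x^3 - 100842x^2 + 117649x

Each diagonal entry of L is the vertex degree and each off-diagonal entry is -1 where an edge is present, 0 otherwise; in the order [1, 2, 3, 4, 5, 6, 7] the diagonal is [6, 6, 6, 6, 6, 6, 6]. L has integer entries, so p(x) = det(xI - L) has integer coefficients. Expanding the determinant yields x^7 - 42x^6 + 735x^5 - 6860x^4 + 36015x^3 - 100842x^2 + 117649x. The constant term is 0 because L is singular (the all-ones vector lies in its kernel). There is one zero in the spectrum, matching the 1 component.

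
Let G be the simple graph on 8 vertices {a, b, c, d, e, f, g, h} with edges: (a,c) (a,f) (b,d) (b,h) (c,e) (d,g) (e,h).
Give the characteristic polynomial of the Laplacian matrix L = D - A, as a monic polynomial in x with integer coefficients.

x^8 - 14x^7 + 78x^6 - 220x^5 + 330x^4 - 252x^3 + 84x^2 - 8x

With the vertex order [a, b, c, d, e, f, g, h], the degrees are [2, 2, 2, 2, 2, 1, 1, 2], giving D = diag(2, 2, 2, 2, 2, 1, 1, 2) and L = D - A. Computing det(xI - L) by cofactor expansion (or equivalently via sum-over-permutations) gives x^8 - 14x^7 + 78x^6 - 220x^5 + 330x^4 - 252x^3 + 84x^2 - 8x. The coefficient of x^7 equals -trace(L) = -14, matching the sum of degrees.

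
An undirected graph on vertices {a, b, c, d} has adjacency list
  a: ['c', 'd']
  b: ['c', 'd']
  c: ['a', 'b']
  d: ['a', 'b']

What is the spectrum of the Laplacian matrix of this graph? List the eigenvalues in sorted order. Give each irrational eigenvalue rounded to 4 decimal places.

[0, 2, 2, 4]

Reading degrees in the order [a, b, c, d] gives [2, 2, 2, 2]; set D = diag(2, 2, 2, 2) and form L = D - A. The multiplicity of 0 as a Laplacian eigenvalue equals the number of connected components. The single zero eigenvalue shows the graph is connected. The largest eigenvalue, 4, is at most the vertex count 4.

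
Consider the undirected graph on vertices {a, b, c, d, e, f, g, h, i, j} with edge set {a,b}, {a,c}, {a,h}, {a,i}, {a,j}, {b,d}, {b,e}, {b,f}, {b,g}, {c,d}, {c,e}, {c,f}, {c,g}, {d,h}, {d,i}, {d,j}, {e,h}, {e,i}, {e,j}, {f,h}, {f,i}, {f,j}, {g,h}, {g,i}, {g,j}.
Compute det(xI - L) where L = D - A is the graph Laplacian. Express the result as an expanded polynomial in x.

Each diagonal entry of L is the vertex degree and each off-diagonal entry is -1 where an edge is present, 0 otherwise; in the order [a, b, c, d, e, f, g, h, i, j] the diagonal is [5, 5, 5, 5, 5, 5, 5, 5, 5, 5]. The eigenvalues of L are [0, 5, 5, 5, 5, 5, 5, 5, 5, 10]; the characteristic polynomial is the product of (x - lambda_i), which multiplies out to x^10 - 50x^9 + 1100x^8 - 14000x^7 + 113750x^6 - 612500x^5 + 2187500x^4 - 5000000x^3 + 6640625x^2 - 3906250x. Since p(0) = det(-L) = 0, x divides p(x).

x^10 - 50x^9 + 1100x^8 - 14000x^7 + 113750x^6 - 612500x^5 + 2187500x^4 - 5000000x^3 + 6640625x^2 - 3906250x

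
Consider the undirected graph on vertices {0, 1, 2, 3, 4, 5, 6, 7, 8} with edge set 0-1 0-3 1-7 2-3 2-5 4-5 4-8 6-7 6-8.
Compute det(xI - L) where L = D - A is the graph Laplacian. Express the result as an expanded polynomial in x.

x^9 - 18x^8 + 135x^7 - 546x^6 + 1287x^5 - 1782x^4 + 1386x^3 - 540x^2 + 81x

Each diagonal entry of L is the vertex degree and each off-diagonal entry is -1 where an edge is present, 0 otherwise; in the order [0, 1, 2, 3, 4, 5, 6, 7, 8] the diagonal is [2, 2, 2, 2, 2, 2, 2, 2, 2]. Computing det(xI - L) by cofactor expansion (or equivalently via sum-over-permutations) gives x^9 - 18x^8 + 135x^7 - 546x^6 + 1287x^5 - 1782x^4 + 1386x^3 - 540x^2 + 81x. The constant term is 0 because L is singular (the all-ones vector lies in its kernel). By the matrix-tree theorem the graph has (1/9) * product of the nonzero eigenvalues = 9 spanning trees.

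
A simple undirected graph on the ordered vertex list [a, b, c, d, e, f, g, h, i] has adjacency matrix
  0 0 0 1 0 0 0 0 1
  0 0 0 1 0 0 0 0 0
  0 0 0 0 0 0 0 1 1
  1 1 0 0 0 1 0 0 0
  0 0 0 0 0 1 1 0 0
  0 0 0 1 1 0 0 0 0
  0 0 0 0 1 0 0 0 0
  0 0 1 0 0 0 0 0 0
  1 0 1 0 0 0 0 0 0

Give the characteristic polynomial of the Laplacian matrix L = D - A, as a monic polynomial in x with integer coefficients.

x^9 - 16x^8 + 104x^7 - 354x^6 + 678x^5 - 730x^4 + 416x^3 - 108x^2 + 9x

Reading degrees in the order [a, b, c, d, e, f, g, h, i] gives [2, 1, 2, 3, 2, 2, 1, 1, 2]; set D = diag(2, 1, 2, 3, 2, 2, 1, 1, 2) and form L = D - A. Computing det(xI - L) by cofactor expansion (or equivalently via sum-over-permutations) gives x^9 - 16x^8 + 104x^7 - 354x^6 + 678x^5 - 730x^4 + 416x^3 - 108x^2 + 9x. The constant term is 0 because L is singular (the all-ones vector lies in its kernel). The eigenvalues sum to 16, which equals trace(L) = 2|E|.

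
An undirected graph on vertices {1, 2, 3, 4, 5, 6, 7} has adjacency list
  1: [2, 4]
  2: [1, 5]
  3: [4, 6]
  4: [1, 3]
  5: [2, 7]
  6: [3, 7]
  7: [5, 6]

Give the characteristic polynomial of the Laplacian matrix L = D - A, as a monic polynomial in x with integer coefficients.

Reading degrees in the order [1, 2, 3, 4, 5, 6, 7] gives [2, 2, 2, 2, 2, 2, 2]; set D = diag(2, 2, 2, 2, 2, 2, 2) and form L = D - A. Computing det(xI - L) by cofactor expansion (or equivalently via sum-over-permutations) gives x^7 - 14x^6 + 77x^5 - 210x^4 + 294x^3 - 196x^2 + 49x. The constant term is 0 because L is singular (the all-ones vector lies in its kernel). By the matrix-tree theorem the graph has (1/7) * product of the nonzero eigenvalues = 7 spanning trees.

x^7 - 14x^6 + 77x^5 - 210x^4 + 294x^3 - 196x^2 + 49x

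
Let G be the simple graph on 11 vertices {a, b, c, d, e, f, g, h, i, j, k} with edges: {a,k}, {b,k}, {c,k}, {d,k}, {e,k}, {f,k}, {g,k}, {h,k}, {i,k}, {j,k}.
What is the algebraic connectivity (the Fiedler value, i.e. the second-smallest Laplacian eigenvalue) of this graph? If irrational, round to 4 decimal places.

Reading degrees in the order [a, b, c, d, e, f, g, h, i, j, k] gives [1, 1, 1, 1, 1, 1, 1, 1, 1, 1, 10]; set D = diag(1, 1, 1, 1, 1, 1, 1, 1, 1, 1, 10) and form L = D - A. Computing the eigenvalues of L and sorting gives [0, 1, 1, 1, 1, 1, 1, 1, 1, 1, 11]. The Fiedler value lambda_2 = 1 is strictly positive, so the graph is connected. The eigenvalues sum to 20, which equals trace(L) = 2|E|.

1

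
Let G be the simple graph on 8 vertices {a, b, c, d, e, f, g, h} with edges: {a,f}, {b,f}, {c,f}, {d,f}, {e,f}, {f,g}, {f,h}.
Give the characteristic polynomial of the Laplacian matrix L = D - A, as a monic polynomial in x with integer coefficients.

With the vertex order [a, b, c, d, e, f, g, h], the degrees are [1, 1, 1, 1, 1, 7, 1, 1], giving D = diag(1, 1, 1, 1, 1, 7, 1, 1) and L = D - A. The eigenvalues of L are [0, 1, 1, 1, 1, 1, 1, 8]; the characteristic polynomial is the product of (x - lambda_i), which multiplies out to x^8 - 14x^7 + 63x^6 - 140x^5 + 175x^4 - 126x^3 + 49x^2 - 8x. The constant term is 0 because L is singular (the all-ones vector lies in its kernel). By the matrix-tree theorem the graph has (1/8) * product of the nonzero eigenvalues = 1 spanning tree.

x^8 - 14x^7 + 63x^6 - 140x^5 + 175x^4 - 126x^3 + 49x^2 - 8x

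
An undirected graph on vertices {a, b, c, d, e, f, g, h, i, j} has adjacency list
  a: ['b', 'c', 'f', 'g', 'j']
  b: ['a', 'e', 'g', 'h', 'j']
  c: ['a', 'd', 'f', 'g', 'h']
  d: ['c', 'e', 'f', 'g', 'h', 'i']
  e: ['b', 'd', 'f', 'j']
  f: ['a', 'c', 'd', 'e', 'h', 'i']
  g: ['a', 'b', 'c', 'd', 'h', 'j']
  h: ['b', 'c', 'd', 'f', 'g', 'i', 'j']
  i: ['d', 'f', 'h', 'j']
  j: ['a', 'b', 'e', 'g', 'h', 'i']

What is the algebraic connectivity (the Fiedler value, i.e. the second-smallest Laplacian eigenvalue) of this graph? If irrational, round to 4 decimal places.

3.3604

Reading degrees in the order [a, b, c, d, e, f, g, h, i, j] gives [5, 5, 5, 6, 4, 6, 6, 7, 4, 6]; set D = diag(5, 5, 5, 6, 4, 6, 6, 7, 4, 6) and form L = D - A. Computing the eigenvalues of L and sorting gives [0, 3.3604, 3.6070, 4.2800, 5.4455, 6.4480, 6.8534, 7.2762, 7.9786, 8.7509]. The Fiedler value lambda_2 = 3.3604 is strictly positive, so the graph is connected. By the matrix-tree theorem the graph has (1/10) * product of the nonzero eigenvalues = 634210 spanning trees. The largest eigenvalue, 8.7509, is at most the vertex count 10.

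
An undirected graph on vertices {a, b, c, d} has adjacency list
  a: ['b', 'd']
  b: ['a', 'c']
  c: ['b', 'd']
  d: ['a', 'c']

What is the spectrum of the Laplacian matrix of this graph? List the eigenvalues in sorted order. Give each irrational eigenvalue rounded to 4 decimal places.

Each diagonal entry of L is the vertex degree and each off-diagonal entry is -1 where an edge is present, 0 otherwise; in the order [a, b, c, d] the diagonal is [2, 2, 2, 2]. Diagonalising L (or applying a numerical eigensolver to the 4x4 matrix) gives the spectrum above. There is one zero in the spectrum, matching the 1 component.

[0, 2, 2, 4]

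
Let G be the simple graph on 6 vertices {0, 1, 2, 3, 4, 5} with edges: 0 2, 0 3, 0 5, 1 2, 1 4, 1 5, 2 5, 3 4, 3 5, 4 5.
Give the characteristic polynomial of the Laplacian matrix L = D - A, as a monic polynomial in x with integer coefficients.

Reading degrees in the order [0, 1, 2, 3, 4, 5] gives [3, 3, 3, 3, 3, 5]; set D = diag(3, 3, 3, 3, 3, 5) and form L = D - A. Computing det(xI - L) by cofactor expansion (or equivalently via sum-over-permutations) gives x^6 - 20x^5 + 155x^4 - 580x^3 + 1045x^2 - 726x. Since p(0) = det(-L) = 0, x divides p(x). By the matrix-tree theorem the graph has (1/6) * product of the nonzero eigenvalues = 121 spanning trees.

x^6 - 20x^5 + 155x^4 - 580x^3 + 1045x^2 - 726x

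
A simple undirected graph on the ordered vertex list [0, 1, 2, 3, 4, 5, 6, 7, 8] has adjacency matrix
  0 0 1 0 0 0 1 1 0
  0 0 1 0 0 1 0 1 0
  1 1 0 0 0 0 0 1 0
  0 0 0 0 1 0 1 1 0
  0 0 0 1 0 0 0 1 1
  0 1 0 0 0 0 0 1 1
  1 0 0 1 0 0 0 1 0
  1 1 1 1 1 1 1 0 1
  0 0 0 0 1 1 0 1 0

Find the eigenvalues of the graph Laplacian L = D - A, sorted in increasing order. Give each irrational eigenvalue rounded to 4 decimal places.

[0, 1.5858, 1.5858, 3, 3, 4.4142, 4.4142, 5, 9]

Reading degrees in the order [0, 1, 2, 3, 4, 5, 6, 7, 8] gives [3, 3, 3, 3, 3, 3, 3, 8, 3]; set D = diag(3, 3, 3, 3, 3, 3, 3, 8, 3) and form L = D - A. L is symmetric positive semidefinite, so every eigenvalue is real and nonnegative. There is one zero in the spectrum, matching the 1 component.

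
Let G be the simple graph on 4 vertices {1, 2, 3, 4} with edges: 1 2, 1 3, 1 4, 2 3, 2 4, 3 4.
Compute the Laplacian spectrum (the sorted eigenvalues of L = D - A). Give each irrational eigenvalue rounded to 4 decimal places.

[0, 4, 4, 4]

With the vertex order [1, 2, 3, 4], the degrees are [3, 3, 3, 3], giving D = diag(3, 3, 3, 3) and L = D - A. The multiplicity of 0 as a Laplacian eigenvalue equals the number of connected components. The single zero eigenvalue shows the graph is connected. There is one zero in the spectrum, matching the 1 component.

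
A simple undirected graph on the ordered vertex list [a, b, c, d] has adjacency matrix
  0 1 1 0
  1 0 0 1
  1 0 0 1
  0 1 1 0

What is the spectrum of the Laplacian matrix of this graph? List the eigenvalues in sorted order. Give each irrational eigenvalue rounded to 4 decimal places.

With the vertex order [a, b, c, d], the degrees are [2, 2, 2, 2], giving D = diag(2, 2, 2, 2) and L = D - A. Since every row of L sums to 0, the all-ones vector is in the kernel and 0 is an eigenvalue. There is one zero in the spectrum, matching the 1 component. The largest eigenvalue, 4, is at most the vertex count 4.

[0, 2, 2, 4]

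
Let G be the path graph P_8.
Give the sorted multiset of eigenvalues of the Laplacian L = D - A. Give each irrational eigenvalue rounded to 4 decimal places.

[0, 0.1522, 0.5858, 1.2346, 2, 2.7654, 3.4142, 3.8478]

The graph has 8 vertices and degree multiset [2, 2, 2, 2, 2, 2, 1, 1]; D is the diagonal matrix of degrees and L = D - A. Diagonalising L (or applying a numerical eigensolver to the 8x8 matrix) gives the spectrum above.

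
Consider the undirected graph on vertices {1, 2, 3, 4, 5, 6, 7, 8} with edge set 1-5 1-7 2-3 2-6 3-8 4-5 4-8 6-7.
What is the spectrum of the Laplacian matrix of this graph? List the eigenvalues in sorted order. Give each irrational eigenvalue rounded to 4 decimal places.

With the vertex order [1, 2, 3, 4, 5, 6, 7, 8], the degrees are [2, 2, 2, 2, 2, 2, 2, 2], giving D = diag(2, 2, 2, 2, 2, 2, 2, 2) and L = D - A. Since every row of L sums to 0, the all-ones vector is in the kernel and 0 is an eigenvalue. The eigenvalues sum to 16, which equals trace(L) = 2|E|.

[0, 0.5858, 0.5858, 2, 2, 3.4142, 3.4142, 4]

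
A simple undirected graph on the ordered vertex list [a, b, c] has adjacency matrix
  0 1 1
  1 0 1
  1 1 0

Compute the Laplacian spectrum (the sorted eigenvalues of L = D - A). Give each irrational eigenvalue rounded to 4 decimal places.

[0, 3, 3]

Reading degrees in the order [a, b, c] gives [2, 2, 2]; set D = diag(2, 2, 2) and form L = D - A. Diagonalising L (or applying a numerical eigensolver to the 3x3 matrix) gives the spectrum above. The eigenvalues sum to 6, which equals trace(L) = 2|E|.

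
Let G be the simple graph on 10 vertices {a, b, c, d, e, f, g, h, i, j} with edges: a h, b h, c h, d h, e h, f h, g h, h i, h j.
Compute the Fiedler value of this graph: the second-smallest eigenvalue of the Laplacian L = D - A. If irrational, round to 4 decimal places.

1

Reading degrees in the order [a, b, c, d, e, f, g, h, i, j] gives [1, 1, 1, 1, 1, 1, 1, 9, 1, 1]; set D = diag(1, 1, 1, 1, 1, 1, 1, 9, 1, 1) and form L = D - A. The sorted Laplacian eigenvalues are [0, 1, 1, 1, 1, 1, 1, 1, 1, 10]; the algebraic connectivity is the second entry, 1.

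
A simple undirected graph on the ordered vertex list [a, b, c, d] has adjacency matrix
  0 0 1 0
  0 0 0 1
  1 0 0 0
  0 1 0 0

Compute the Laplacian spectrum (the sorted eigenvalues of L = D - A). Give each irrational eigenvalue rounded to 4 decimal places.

[0, 0, 2, 2]

Reading degrees in the order [a, b, c, d] gives [1, 1, 1, 1]; set D = diag(1, 1, 1, 1) and form L = D - A. The multiplicity of 0 as a Laplacian eigenvalue equals the number of connected components. The 2 zero eigenvalues correspond to the 2 connected components.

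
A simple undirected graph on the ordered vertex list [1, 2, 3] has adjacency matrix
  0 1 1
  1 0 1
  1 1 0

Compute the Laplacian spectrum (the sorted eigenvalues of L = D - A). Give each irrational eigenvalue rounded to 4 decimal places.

[0, 3, 3]

With the vertex order [1, 2, 3], the degrees are [2, 2, 2], giving D = diag(2, 2, 2) and L = D - A. L is symmetric positive semidefinite, so every eigenvalue is real and nonnegative.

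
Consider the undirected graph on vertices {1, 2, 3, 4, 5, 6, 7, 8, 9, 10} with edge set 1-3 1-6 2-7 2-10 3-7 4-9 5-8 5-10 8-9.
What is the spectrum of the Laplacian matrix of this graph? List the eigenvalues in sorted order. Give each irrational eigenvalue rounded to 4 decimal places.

[0, 0.0979, 0.3820, 0.8244, 1.3820, 2, 2.6180, 3.1756, 3.6180, 3.9021]

With the vertex order [1, 2, 3, 4, 5, 6, 7, 8, 9, 10], the degrees are [2, 2, 2, 1, 2, 1, 2, 2, 2, 2], giving D = diag(2, 2, 2, 1, 2, 1, 2, 2, 2, 2) and L = D - A. L is symmetric positive semidefinite, so every eigenvalue is real and nonnegative. The single zero eigenvalue shows the graph is connected.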